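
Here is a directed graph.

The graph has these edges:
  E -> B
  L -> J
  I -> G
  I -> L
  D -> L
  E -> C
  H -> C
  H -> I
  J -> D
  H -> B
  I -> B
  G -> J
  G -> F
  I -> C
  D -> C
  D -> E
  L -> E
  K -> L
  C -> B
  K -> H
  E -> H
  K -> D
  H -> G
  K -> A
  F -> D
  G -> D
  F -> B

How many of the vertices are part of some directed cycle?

8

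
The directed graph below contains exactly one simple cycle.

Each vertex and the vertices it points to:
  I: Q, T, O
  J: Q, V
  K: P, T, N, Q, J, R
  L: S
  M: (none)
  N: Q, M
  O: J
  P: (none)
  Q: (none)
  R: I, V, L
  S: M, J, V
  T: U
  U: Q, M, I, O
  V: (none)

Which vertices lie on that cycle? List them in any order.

I, T, U

DFS with gray/black marking from T:
T gray
  U gray
    Q gray
    Q black
    M gray
    M black
    I gray
      I→Q: Q black — skip
      I→T: T is gray → back edge
Back edge closes the cycle T → U → I → T; its vertices are {I, T, U}.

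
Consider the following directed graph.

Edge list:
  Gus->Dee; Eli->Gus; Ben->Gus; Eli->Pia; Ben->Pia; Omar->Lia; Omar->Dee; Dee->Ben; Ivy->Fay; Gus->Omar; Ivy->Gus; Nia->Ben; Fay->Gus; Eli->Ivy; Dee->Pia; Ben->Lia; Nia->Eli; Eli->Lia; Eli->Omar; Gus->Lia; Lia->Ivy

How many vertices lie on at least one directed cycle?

A vertex is on a directed cycle iff it belongs to a strongly connected component of size ≥ 2 (or has a self-loop).
The vertices on cycles are {Ben, Dee, Fay, Gus, Ivy, Lia, Omar} — 7 in total.

7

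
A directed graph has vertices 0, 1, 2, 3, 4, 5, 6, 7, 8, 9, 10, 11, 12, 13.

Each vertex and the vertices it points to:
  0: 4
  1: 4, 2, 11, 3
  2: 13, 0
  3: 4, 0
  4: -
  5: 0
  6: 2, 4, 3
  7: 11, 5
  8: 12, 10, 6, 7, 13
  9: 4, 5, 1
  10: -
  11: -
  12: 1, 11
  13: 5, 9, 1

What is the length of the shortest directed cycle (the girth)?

3

For each vertex v, BFS finds the shortest path from v back to v.
The shortest such closed walk is 2 → 13 → 1 → 2, length 3.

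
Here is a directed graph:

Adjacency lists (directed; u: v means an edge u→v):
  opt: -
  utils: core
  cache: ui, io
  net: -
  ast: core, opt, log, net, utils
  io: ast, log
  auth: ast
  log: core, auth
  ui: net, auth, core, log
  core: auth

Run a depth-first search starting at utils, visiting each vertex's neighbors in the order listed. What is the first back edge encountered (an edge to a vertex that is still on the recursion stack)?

ast→core

DFS from utils (visiting each vertex's neighbors in the order listed); mark gray on enter, black on exit:
utils gray
  core gray
    auth gray
      ast gray
        ast→core: core is gray → back edge
First back edge: ast → core.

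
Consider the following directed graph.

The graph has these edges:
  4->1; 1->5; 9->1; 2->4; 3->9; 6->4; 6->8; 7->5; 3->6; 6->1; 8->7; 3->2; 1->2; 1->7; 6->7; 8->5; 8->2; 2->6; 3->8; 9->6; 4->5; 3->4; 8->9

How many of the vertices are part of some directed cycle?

6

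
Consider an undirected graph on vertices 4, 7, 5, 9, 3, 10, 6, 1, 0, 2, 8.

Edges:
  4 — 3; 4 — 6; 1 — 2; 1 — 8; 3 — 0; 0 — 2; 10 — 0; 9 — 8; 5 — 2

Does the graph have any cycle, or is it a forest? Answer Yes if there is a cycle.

DFS, tracking each vertex's parent; an edge to a visited non-parent vertex closes a cycle.
Start from 9:
visit 9 (parent –)
  visit 8 (parent 9)
    visit 1 (parent 8)
      visit 2 (parent 1)
        2–1: parent, skip
        visit 5 (parent 2)
          5–2: parent, skip
        visit 0 (parent 2)
          0–2: parent, skip
          visit 10 (parent 0)
            10–0: parent, skip
          visit 3 (parent 0)
            visit 4 (parent 3)
              4–3: parent, skip
              visit 6 (parent 4)
                6–4: parent, skip
            3–0: parent, skip
      1–8: parent, skip
    8–9: parent, skip
visit 7 (parent –)
No non-parent visited neighbor found — the graph is a forest.

No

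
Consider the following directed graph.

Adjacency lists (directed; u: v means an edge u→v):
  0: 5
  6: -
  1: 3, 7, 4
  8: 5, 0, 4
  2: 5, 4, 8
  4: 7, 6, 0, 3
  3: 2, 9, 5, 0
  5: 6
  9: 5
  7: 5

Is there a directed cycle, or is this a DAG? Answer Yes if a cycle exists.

Yes

DFS with white/gray/black marking, starting from 9:
9 gray
  5 gray
    6 gray
    6 black
  5 black
9 black
0 gray
  0→5: 5 black — skip
0 black
1 gray
  3 gray
    2 gray
      2→5: 5 black — skip
      4 gray
        7 gray
          7→5: 5 black — skip
        7 black
        4→6: 6 black — skip
        4→0: 0 black — skip
        4→3: 3 is gray → back edge
Back edge found, so a cycle exists: 3 → 2 → 4 → 3.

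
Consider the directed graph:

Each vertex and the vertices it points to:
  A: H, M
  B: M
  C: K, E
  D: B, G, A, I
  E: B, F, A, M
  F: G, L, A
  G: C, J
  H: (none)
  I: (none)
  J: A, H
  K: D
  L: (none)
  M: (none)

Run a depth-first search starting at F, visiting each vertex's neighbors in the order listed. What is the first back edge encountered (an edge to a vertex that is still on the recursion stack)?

D->G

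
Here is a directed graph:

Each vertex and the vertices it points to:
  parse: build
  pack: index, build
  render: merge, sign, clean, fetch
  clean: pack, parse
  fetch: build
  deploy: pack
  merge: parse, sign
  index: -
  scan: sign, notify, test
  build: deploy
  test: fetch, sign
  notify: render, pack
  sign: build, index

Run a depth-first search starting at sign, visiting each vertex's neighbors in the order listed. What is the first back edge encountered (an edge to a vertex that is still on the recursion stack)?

pack->build

DFS from sign (visiting each vertex's neighbors in the order listed); mark gray on enter, black on exit:
sign gray
  build gray
    deploy gray
      pack gray
        index gray
        index black
        pack→build: build is gray → back edge
First back edge: pack → build.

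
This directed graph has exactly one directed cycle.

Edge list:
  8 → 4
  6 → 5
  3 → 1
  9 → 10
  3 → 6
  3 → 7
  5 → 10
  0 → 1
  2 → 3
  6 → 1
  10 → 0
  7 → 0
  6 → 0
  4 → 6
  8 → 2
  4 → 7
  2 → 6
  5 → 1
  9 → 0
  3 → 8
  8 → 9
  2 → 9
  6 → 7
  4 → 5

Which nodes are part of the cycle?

2, 3, 8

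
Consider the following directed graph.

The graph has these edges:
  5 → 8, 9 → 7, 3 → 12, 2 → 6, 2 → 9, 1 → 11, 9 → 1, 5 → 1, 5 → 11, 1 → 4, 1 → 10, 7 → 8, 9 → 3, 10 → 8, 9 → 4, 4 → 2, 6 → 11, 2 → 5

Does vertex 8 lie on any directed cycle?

8 lies on a cycle iff there is a path from 8 back to itself.
Exploring from 8, it never reaches itself; equivalently, its strongly connected component is a singleton.

No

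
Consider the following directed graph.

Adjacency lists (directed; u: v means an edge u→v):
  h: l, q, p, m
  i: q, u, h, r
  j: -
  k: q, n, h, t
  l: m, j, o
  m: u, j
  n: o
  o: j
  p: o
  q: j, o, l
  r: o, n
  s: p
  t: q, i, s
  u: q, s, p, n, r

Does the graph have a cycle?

Yes

DFS with white/gray/black marking, starting from s:
s gray
  p gray
    o gray
      j gray
      j black
    o black
  p black
s black
h gray
  l gray
    m gray
      u gray
        q gray
          q→j: j black — skip
          q→o: o black — skip
          q→l: l is gray → back edge
Back edge found, so a cycle exists: l → m → u → q → l.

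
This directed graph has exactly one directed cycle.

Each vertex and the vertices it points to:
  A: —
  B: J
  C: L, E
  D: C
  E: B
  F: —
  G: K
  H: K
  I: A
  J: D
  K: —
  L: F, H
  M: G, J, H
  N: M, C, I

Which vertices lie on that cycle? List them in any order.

B, C, D, E, J

DFS with gray/black marking from C:
C gray
  L gray
    F gray
    F black
    H gray
      K gray
      K black
    H black
  L black
  E gray
    B gray
      J gray
        D gray
          D→C: C is gray → back edge
Back edge closes the cycle C → E → B → J → D → C; its vertices are {B, C, D, E, J}.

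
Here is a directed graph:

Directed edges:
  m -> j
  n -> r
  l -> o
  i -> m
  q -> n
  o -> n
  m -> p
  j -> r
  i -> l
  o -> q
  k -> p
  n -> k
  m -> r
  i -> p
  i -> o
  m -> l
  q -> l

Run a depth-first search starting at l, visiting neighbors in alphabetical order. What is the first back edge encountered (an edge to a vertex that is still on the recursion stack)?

q->l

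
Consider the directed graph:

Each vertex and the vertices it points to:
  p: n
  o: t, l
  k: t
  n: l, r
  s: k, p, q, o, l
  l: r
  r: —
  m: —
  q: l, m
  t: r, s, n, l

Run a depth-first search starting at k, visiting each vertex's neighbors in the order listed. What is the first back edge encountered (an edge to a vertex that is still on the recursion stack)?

s->k

DFS from k (visiting each vertex's neighbors in the order listed); mark gray on enter, black on exit:
k gray
  t gray
    r gray
    r black
    s gray
      s→k: k is gray → back edge
First back edge: s → k.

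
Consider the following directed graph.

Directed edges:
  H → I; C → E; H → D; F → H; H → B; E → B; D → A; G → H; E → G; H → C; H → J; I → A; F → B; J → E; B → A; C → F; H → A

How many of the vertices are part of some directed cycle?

A vertex is on a directed cycle iff it belongs to a strongly connected component of size ≥ 2 (or has a self-loop).
The vertices on cycles are {C, E, F, G, H, J} — 6 in total.

6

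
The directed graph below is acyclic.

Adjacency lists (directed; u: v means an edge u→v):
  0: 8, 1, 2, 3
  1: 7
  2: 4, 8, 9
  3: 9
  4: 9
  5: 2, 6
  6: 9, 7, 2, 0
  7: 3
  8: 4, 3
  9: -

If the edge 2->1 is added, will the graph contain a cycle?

No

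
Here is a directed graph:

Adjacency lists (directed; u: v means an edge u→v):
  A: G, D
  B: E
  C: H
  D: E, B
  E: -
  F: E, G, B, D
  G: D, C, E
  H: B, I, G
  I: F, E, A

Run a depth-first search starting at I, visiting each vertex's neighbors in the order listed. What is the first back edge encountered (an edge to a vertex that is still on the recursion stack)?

DFS from I (visiting each vertex's neighbors in the order listed); mark gray on enter, black on exit:
I gray
  F gray
    E gray
    E black
    G gray
      D gray
        D→E: E black — skip
        B gray
          B→E: E black — skip
        B black
      D black
      C gray
        H gray
          H→B: B black — skip
          H→I: I is gray → back edge
First back edge: H → I.

H→I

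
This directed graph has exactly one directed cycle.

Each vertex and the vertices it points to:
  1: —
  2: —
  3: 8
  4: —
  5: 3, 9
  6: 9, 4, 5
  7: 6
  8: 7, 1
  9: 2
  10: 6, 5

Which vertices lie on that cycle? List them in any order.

3, 5, 6, 7, 8

DFS with gray/black marking from 6:
6 gray
  9 gray
    2 gray
    2 black
  9 black
  4 gray
  4 black
  5 gray
    3 gray
      8 gray
        7 gray
          7→6: 6 is gray → back edge
Back edge closes the cycle 6 → 5 → 3 → 8 → 7 → 6; its vertices are {3, 5, 6, 7, 8}.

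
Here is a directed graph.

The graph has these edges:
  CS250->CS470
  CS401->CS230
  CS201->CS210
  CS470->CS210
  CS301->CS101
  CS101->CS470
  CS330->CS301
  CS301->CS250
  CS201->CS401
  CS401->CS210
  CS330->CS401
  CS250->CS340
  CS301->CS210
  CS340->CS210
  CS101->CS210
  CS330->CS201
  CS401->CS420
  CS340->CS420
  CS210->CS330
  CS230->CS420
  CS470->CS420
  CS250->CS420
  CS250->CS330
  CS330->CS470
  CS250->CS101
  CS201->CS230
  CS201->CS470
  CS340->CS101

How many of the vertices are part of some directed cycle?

9

A vertex is on a directed cycle iff it belongs to a strongly connected component of size ≥ 2 (or has a self-loop).
The vertices on cycles are {CS101, CS201, CS210, CS250, CS301, CS330, CS340, CS401, CS470} — 9 in total.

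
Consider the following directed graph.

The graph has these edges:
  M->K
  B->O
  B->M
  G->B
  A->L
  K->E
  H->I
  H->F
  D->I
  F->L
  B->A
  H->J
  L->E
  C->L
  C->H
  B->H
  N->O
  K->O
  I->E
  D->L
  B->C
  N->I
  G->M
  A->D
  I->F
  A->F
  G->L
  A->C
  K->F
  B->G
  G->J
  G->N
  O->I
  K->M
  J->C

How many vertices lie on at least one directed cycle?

A vertex is on a directed cycle iff it belongs to a strongly connected component of size ≥ 2 (or has a self-loop).
The vertices on cycles are {B, C, G, H, J, K, M} — 7 in total.

7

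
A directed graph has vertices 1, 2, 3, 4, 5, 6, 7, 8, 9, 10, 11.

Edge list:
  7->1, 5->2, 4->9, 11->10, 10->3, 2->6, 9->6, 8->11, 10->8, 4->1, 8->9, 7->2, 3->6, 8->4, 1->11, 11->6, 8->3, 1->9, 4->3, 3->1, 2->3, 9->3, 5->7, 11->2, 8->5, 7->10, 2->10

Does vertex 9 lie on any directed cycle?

Yes

9 is on a cycle iff 9 can reach itself via ≥1 edge.
9 → 3 → 1 → 9 — yes.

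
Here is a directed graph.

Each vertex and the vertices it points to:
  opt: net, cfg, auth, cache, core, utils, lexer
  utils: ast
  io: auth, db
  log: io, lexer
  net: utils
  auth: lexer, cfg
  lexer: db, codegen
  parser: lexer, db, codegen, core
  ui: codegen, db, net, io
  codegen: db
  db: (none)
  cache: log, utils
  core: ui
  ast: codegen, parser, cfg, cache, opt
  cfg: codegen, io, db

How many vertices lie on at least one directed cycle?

A vertex is on a directed cycle iff it belongs to a strongly connected component of size ≥ 2 (or has a self-loop).
The vertices on cycles are {io, ui, ast, cfg, net, opt, auth, core, cache, utils, parser} — 11 in total.

11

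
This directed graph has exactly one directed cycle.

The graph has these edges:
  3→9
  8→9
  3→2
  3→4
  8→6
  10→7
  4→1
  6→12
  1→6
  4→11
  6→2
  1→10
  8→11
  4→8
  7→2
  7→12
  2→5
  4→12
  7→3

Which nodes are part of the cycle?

1, 3, 4, 7, 10

DFS with gray/black marking from 3:
3 gray
  9 gray
  9 black
  2 gray
    5 gray
    5 black
  2 black
  4 gray
    12 gray
    12 black
    1 gray
      6 gray
        6→2: 2 black — skip
        6→12: 12 black — skip
      6 black
      10 gray
        7 gray
          7→12: 12 black — skip
          7→3: 3 is gray → back edge
Back edge closes the cycle 3 → 4 → 1 → 10 → 7 → 3; its vertices are {1, 3, 4, 7, 10}.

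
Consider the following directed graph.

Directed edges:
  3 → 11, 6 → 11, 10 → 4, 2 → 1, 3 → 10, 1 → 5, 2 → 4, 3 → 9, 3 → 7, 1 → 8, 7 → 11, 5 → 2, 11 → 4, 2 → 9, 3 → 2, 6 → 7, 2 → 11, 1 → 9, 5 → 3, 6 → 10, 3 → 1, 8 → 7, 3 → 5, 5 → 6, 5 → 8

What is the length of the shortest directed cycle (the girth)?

For each vertex v, BFS finds the shortest path from v back to v.
The shortest such closed walk is 5 → 3 → 5, length 2.

2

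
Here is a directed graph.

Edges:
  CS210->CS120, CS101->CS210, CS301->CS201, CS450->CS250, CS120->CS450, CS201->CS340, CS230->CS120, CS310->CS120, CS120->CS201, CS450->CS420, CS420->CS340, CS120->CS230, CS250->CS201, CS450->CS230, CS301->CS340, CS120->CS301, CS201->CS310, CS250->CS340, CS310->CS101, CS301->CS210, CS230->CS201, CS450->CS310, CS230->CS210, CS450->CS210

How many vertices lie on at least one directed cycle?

A vertex is on a directed cycle iff it belongs to a strongly connected component of size ≥ 2 (or has a self-loop).
The vertices on cycles are {CS101, CS120, CS201, CS210, CS230, CS250, CS301, CS310, CS450} — 9 in total.

9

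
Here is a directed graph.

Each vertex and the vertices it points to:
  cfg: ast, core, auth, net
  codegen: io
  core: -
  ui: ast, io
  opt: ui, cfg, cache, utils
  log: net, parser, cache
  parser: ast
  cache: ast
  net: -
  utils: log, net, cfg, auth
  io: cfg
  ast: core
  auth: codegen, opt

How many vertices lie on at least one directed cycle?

7

A vertex is on a directed cycle iff it belongs to a strongly connected component of size ≥ 2 (or has a self-loop).
The vertices on cycles are {io, ui, cfg, opt, auth, utils, codegen} — 7 in total.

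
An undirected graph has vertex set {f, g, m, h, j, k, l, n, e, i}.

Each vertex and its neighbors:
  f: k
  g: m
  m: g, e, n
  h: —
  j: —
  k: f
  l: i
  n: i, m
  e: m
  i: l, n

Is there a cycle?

No

DFS, tracking each vertex's parent; an edge to a visited non-parent vertex closes a cycle.
Start from k:
visit k (parent –)
  visit f (parent k)
    f–k: parent, skip
visit g (parent –)
  visit m (parent g)
    m–g: parent, skip
    visit e (parent m)
      e–m: parent, skip
    visit n (parent m)
      visit i (parent n)
        visit l (parent i)
          l–i: parent, skip
        i–n: parent, skip
      n–m: parent, skip
visit h (parent –)
visit j (parent –)
No non-parent visited neighbor found — the graph is a forest.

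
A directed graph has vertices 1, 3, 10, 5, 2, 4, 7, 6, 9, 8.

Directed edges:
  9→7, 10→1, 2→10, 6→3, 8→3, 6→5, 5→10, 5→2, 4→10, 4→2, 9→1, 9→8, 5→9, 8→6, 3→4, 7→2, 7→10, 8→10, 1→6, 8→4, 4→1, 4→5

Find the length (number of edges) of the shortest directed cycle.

4

For each vertex v, BFS finds the shortest path from v back to v.
The shortest such closed walk is 8 → 6 → 5 → 9 → 8, length 4.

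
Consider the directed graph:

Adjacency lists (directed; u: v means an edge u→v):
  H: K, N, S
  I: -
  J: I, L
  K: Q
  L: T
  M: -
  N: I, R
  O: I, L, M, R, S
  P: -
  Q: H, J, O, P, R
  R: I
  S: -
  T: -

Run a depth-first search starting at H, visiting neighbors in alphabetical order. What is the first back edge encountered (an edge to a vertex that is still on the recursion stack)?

DFS from H (visiting neighbors in alphabetical order); mark gray on enter, black on exit:
H gray
  K gray
    Q gray
      Q→H: H is gray → back edge
First back edge: Q → H.

Q→H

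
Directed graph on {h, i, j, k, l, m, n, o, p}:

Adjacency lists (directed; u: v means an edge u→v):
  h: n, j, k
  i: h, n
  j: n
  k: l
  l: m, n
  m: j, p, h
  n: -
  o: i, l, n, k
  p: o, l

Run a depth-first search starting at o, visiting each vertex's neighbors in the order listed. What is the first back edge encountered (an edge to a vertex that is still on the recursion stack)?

p→o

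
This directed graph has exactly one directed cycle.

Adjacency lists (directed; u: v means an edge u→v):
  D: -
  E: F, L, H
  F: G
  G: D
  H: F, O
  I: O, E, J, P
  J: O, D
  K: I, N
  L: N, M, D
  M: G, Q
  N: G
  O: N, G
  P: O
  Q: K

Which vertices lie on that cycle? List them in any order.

E, I, K, L, M, Q

DFS with gray/black marking from Q:
Q gray
  K gray
    I gray
      O gray
        N gray
          G gray
            D gray
            D black
          G black
        N black
        O→G: G black — skip
      O black
      E gray
        F gray
          F→G: G black — skip
        F black
        L gray
          L→N: N black — skip
          M gray
            M→G: G black — skip
            M→Q: Q is gray → back edge
Back edge closes the cycle Q → K → I → E → L → M → Q; its vertices are {E, I, K, L, M, Q}.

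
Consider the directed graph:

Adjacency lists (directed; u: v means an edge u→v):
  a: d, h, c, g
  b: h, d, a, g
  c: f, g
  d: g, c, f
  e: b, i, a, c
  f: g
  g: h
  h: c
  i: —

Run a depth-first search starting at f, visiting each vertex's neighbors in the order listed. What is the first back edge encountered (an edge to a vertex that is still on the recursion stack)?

c→f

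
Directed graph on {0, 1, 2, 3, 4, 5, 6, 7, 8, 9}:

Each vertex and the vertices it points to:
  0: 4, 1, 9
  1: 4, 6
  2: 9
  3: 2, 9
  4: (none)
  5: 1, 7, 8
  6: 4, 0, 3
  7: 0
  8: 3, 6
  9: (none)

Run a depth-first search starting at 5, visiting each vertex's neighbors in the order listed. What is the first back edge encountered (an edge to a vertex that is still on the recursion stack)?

0→1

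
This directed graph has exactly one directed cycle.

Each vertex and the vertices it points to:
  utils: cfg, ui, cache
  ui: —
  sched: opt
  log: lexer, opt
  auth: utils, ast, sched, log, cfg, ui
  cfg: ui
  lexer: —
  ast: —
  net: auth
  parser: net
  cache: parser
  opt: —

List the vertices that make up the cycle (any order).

DFS with gray/black marking from auth:
auth gray
  utils gray
    cfg gray
      ui gray
      ui black
    cfg black
    utils→ui: ui black — skip
    cache gray
      parser gray
        net gray
          net→auth: auth is gray → back edge
Back edge closes the cycle auth → utils → cache → parser → net → auth; its vertices are {net, auth, cache, utils, parser}.

net, auth, cache, utils, parser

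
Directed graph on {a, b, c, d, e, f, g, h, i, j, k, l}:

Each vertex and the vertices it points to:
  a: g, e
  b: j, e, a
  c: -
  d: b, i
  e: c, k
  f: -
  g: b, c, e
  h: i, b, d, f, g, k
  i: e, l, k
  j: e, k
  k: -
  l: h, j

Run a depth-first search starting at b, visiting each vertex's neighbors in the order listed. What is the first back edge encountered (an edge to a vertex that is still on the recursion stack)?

g→b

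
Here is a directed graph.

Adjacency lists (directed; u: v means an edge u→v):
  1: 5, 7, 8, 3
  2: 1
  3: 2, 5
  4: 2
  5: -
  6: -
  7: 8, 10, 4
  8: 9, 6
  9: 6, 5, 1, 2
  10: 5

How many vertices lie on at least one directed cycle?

A vertex is on a directed cycle iff it belongs to a strongly connected component of size ≥ 2 (or has a self-loop).
The vertices on cycles are {1, 2, 3, 4, 7, 8, 9} — 7 in total.

7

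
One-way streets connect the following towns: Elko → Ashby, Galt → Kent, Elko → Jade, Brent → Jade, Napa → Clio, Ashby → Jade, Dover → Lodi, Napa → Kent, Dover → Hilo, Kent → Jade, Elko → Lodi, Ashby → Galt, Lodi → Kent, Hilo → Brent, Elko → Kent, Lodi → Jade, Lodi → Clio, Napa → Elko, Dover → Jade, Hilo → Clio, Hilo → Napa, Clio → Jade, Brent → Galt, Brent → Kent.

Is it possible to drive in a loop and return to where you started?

DFS with white/gray/black marking, starting from Lodi:
Lodi gray
  Clio gray
    Jade gray
    Jade black
  Clio black
  Lodi→Jade: Jade black — skip
  Kent gray
    Kent→Jade: Jade black — skip
  Kent black
Lodi black
Hilo gray
  Napa gray
    Elko gray
      Elko→Lodi: Lodi black — skip
      Elko→Kent: Kent black — skip
      Ashby gray
        Galt gray
          Galt→Kent: Kent black — skip
        Galt black
        Ashby→Jade: Jade black — skip
      Ashby black
      Elko→Jade: Jade black — skip
    Elko black
    Napa→Clio: Clio black — skip
    Napa→Kent: Kent black — skip
  Napa black
  Brent gray
    Brent→Galt: Galt black — skip
    Brent→Jade: Jade black — skip
    Brent→Kent: Kent black — skip
  Brent black
  Hilo→Clio: Clio black — skip
Hilo black
Dover gray
  Dover→Lodi: Lodi black — skip
  Dover→Hilo: Hilo black — skip
  Dover→Jade: Jade black — skip
Dover black
Every edge goes to a white or black vertex — no back edge, so the graph is acyclic.

No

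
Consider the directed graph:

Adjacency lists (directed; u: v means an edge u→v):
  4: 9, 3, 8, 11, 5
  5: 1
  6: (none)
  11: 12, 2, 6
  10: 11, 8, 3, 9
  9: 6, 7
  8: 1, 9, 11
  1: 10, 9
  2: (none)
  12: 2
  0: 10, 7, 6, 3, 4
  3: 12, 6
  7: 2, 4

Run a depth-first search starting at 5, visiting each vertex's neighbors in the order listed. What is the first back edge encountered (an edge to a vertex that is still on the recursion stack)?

DFS from 5 (visiting each vertex's neighbors in the order listed); mark gray on enter, black on exit:
5 gray
  1 gray
    10 gray
      11 gray
        12 gray
          2 gray
          2 black
        12 black
        11→2: 2 black — skip
        6 gray
        6 black
      11 black
      8 gray
        8→1: 1 is gray → back edge
First back edge: 8 → 1.

8→1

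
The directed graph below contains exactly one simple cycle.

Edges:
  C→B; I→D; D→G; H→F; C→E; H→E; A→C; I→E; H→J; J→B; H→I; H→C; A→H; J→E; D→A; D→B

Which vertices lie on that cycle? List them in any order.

A, D, H, I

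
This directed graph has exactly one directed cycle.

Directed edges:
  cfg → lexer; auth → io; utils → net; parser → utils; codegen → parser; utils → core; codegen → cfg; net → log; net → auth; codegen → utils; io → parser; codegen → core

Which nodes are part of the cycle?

DFS with gray/black marking from utils:
utils gray
  core gray
  core black
  net gray
    auth gray
      io gray
        parser gray
          parser→utils: utils is gray → back edge
Back edge closes the cycle utils → net → auth → io → parser → utils; its vertices are {io, net, auth, utils, parser}.

io, net, auth, utils, parser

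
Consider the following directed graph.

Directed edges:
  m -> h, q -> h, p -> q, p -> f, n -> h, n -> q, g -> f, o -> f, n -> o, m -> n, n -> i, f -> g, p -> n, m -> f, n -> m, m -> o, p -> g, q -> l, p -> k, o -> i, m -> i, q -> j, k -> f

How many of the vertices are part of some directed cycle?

4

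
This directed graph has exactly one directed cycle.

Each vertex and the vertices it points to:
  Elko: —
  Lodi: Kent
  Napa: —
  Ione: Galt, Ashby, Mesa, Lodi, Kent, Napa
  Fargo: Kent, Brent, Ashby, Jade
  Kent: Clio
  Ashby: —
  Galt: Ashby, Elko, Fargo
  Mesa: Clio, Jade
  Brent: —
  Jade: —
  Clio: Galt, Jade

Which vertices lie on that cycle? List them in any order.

DFS with gray/black marking from Galt:
Galt gray
  Ashby gray
  Ashby black
  Elko gray
  Elko black
  Fargo gray
    Kent gray
      Clio gray
        Clio→Galt: Galt is gray → back edge
Back edge closes the cycle Galt → Fargo → Kent → Clio → Galt; its vertices are {Clio, Galt, Kent, Fargo}.

Clio, Galt, Kent, Fargo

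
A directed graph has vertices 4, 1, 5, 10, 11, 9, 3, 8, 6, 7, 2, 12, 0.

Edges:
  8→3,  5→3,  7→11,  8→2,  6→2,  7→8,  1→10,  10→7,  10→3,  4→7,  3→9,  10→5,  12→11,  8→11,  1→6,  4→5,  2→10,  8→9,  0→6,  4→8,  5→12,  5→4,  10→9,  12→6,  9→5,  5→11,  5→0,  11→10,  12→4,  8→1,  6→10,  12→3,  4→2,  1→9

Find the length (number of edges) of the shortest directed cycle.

For each vertex v, BFS finds the shortest path from v back to v.
The shortest such closed walk is 5 → 4 → 5, length 2.

2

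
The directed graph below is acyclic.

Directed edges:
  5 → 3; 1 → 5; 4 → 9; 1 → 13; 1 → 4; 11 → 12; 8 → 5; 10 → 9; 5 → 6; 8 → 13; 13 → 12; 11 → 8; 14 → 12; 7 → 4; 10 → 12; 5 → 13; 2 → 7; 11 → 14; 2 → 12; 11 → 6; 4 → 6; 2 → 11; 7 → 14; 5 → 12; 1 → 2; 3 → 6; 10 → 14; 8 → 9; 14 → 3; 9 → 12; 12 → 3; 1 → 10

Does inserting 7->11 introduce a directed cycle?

Adding 7→11 creates a cycle iff 11 can already reach 7.
Explore from 11: no path reaches 7. The graph stays acyclic.

No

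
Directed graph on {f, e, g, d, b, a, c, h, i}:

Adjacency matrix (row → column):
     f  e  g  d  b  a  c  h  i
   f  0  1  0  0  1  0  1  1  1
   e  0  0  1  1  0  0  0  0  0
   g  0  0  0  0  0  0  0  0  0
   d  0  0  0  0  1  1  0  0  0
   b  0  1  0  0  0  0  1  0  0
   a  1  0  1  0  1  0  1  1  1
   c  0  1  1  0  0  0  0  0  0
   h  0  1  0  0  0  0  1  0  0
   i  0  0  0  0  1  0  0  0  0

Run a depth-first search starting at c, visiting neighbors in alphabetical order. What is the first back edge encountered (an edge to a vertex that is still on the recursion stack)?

b->c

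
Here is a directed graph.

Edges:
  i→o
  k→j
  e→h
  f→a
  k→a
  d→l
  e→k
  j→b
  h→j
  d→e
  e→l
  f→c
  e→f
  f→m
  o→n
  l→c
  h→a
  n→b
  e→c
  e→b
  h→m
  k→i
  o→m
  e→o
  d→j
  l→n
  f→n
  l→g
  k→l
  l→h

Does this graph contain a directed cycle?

No

DFS with white/gray/black marking, starting from k:
k gray
  l gray
    n gray
      b gray
      b black
    n black
    h gray
      a gray
      a black
      m gray
      m black
      j gray
        j→b: b black — skip
      j black
    h black
    g gray
    g black
    c gray
    c black
  l black
  i gray
    o gray
      o→m: m black — skip
      o→n: n black — skip
    o black
  i black
  k→j: j black — skip
  k→a: a black — skip
k black
d gray
  e gray
    e→k: k black — skip
    e→b: b black — skip
    e→c: c black — skip
    f gray
      f→c: c black — skip
      f→n: n black — skip
      f→m: m black — skip
      f→a: a black — skip
    f black
    e→l: l black — skip
    e→o: o black — skip
    e→h: h black — skip
  e black
  d→j: j black — skip
  d→l: l black — skip
d black
Every edge goes to a white or black vertex — no back edge, so the graph is acyclic.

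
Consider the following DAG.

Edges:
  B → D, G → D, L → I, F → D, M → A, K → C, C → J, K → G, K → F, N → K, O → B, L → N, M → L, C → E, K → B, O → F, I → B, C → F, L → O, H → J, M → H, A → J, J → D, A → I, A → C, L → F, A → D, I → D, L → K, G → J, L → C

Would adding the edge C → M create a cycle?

Yes

Adding C→M creates a cycle iff M can already reach C.
Path from M: M → L → C.
So M → … → C → M is a cycle.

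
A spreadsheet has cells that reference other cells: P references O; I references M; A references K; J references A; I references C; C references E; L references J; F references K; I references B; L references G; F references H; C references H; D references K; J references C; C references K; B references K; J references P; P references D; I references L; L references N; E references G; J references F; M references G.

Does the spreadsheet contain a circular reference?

No

DFS with white/gray/black marking, starting from G:
G gray
G black
A gray
  K gray
  K black
A black
B gray
  B→K: K black — skip
B black
C gray
  H gray
  H black
  C→K: K black — skip
  E gray
    E→G: G black — skip
  E black
C black
D gray
  D→K: K black — skip
D black
F gray
  F→H: H black — skip
  F→K: K black — skip
F black
I gray
  I→B: B black — skip
  M gray
    M→G: G black — skip
  M black
  I→C: C black — skip
  L gray
    N gray
    N black
    J gray
      J→A: A black — skip
      P gray
        O gray
        O black
        P→D: D black — skip
      P black
      J→C: C black — skip
      J→F: F black — skip
    J black
    L→G: G black — skip
  L black
I black
Every edge goes to a white or black vertex — no back edge, so the graph is acyclic.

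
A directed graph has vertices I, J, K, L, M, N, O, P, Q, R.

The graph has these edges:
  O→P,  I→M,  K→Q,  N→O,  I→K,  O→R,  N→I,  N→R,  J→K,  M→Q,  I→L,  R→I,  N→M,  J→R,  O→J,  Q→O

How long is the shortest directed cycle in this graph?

For each vertex v, BFS finds the shortest path from v back to v.
The shortest such closed walk is O → J → K → Q → O, length 4.

4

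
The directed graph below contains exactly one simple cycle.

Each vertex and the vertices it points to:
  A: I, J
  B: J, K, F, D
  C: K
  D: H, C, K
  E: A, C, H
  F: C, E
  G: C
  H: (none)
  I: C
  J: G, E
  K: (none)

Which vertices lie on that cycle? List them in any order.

DFS with gray/black marking from E:
E gray
  A gray
    I gray
      C gray
        K gray
        K black
      C black
    I black
    J gray
      G gray
        G→C: C black — skip
      G black
      J→E: E is gray → back edge
Back edge closes the cycle E → A → J → E; its vertices are {A, E, J}.

A, E, J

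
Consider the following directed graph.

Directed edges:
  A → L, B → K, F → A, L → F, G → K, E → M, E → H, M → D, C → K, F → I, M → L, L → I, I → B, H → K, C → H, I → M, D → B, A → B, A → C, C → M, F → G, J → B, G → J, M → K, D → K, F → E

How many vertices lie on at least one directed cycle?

A vertex is on a directed cycle iff it belongs to a strongly connected component of size ≥ 2 (or has a self-loop).
The vertices on cycles are {A, C, E, F, I, L, M} — 7 in total.

7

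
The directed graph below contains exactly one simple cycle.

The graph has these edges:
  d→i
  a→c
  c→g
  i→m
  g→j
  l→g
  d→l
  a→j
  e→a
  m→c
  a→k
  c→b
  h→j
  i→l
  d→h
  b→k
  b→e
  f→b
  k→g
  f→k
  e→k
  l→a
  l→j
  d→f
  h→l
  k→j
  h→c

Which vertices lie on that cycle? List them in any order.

DFS with gray/black marking from b:
b gray
  e gray
    a gray
      c gray
        g gray
          j gray
          j black
        g black
        c→b: b is gray → back edge
Back edge closes the cycle b → e → a → c → b; its vertices are {a, b, c, e}.

a, b, c, e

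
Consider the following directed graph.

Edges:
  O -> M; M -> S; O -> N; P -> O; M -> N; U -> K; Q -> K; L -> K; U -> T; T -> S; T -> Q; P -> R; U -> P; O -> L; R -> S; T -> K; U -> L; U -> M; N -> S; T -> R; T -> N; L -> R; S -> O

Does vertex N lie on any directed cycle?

N is on a cycle iff N can reach itself via ≥1 edge.
N → S → O → N — yes.

Yes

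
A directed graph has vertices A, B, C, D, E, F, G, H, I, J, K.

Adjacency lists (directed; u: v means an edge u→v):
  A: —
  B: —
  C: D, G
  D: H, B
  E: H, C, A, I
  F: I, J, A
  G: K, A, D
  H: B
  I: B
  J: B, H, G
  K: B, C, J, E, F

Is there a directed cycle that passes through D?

No

D lies on a cycle iff there is a path from D back to itself.
Exploring from D, it never reaches itself; equivalently, its strongly connected component is a singleton.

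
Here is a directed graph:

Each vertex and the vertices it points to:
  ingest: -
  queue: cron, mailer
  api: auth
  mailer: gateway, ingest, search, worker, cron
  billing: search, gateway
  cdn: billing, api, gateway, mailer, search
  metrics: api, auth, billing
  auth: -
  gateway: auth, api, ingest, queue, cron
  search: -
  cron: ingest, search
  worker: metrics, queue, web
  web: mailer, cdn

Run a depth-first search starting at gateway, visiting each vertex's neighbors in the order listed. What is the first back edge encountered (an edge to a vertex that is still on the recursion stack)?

DFS from gateway (visiting each vertex's neighbors in the order listed); mark gray on enter, black on exit:
gateway gray
  auth gray
  auth black
  api gray
    api→auth: auth black — skip
  api black
  ingest gray
  ingest black
  queue gray
    cron gray
      cron→ingest: ingest black — skip
      search gray
      search black
    cron black
    mailer gray
      mailer→gateway: gateway is gray → back edge
First back edge: mailer → gateway.

mailer->gateway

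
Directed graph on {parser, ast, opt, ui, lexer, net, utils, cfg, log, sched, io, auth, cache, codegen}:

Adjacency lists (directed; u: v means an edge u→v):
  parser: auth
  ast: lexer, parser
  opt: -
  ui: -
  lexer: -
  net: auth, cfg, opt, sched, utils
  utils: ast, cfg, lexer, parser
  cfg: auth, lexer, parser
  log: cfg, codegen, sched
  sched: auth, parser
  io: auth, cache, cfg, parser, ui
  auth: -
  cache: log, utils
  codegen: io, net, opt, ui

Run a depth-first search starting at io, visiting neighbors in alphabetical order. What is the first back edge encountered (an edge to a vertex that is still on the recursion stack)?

DFS from io (visiting neighbors in alphabetical order); mark gray on enter, black on exit:
io gray
  auth gray
  auth black
  cache gray
    log gray
      cfg gray
        cfg→auth: auth black — skip
        lexer gray
        lexer black
        parser gray
          parser→auth: auth black — skip
        parser black
      cfg black
      codegen gray
        codegen→io: io is gray → back edge
First back edge: codegen → io.

codegen→io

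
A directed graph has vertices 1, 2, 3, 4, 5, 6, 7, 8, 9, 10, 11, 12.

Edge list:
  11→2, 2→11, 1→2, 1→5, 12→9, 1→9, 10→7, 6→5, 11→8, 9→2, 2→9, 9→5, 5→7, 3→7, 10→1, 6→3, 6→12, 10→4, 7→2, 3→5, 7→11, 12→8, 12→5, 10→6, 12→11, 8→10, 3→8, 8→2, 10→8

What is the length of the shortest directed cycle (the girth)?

For each vertex v, BFS finds the shortest path from v back to v.
The shortest such closed walk is 10 → 8 → 10, length 2.

2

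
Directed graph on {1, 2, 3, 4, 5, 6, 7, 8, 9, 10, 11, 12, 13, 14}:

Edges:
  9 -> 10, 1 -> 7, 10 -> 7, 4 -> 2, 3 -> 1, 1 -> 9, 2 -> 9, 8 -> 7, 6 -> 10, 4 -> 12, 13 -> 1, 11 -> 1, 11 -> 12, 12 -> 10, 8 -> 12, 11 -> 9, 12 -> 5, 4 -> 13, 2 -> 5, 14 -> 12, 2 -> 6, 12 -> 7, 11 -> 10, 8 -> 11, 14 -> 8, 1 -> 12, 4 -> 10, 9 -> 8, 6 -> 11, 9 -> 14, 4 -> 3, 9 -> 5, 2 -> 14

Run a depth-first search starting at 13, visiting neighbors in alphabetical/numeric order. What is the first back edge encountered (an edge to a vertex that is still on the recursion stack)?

11->1

DFS from 13 (visiting neighbors in alphabetical/numeric order); mark gray on enter, black on exit:
13 gray
  1 gray
    7 gray
    7 black
    9 gray
      5 gray
      5 black
      8 gray
        8→7: 7 black — skip
        11 gray
          11→1: 1 is gray → back edge
First back edge: 11 → 1.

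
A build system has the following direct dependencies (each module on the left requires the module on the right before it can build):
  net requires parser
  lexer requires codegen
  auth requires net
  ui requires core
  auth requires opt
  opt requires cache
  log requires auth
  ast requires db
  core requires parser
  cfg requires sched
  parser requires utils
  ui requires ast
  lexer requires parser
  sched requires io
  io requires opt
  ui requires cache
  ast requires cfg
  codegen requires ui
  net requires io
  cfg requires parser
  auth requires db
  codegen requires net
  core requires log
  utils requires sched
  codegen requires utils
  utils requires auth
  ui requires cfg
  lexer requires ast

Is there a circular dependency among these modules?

DFS with white/gray/black marking, starting from opt:
opt gray
  cache gray
  cache black
opt black
core gray
  parser gray
    utils gray
      auth gray
        auth→opt: opt black — skip
        net gray
          io gray
            io→opt: opt black — skip
          io black
          net→parser: parser is gray → back edge
Back edge found, so a cycle exists: parser → utils → auth → net → parser.

Yes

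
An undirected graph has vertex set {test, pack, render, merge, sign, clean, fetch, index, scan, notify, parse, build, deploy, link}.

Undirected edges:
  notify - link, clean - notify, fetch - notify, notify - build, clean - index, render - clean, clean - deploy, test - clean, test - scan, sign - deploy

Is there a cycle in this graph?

No

DFS, tracking each vertex's parent; an edge to a visited non-parent vertex closes a cycle.
Start from test:
visit test (parent –)
  visit scan (parent test)
    scan–test: parent, skip
  visit clean (parent test)
    visit render (parent clean)
      render–clean: parent, skip
    visit deploy (parent clean)
      deploy–clean: parent, skip
      visit sign (parent deploy)
        sign–deploy: parent, skip
    clean–test: parent, skip
    visit notify (parent clean)
      visit link (parent notify)
        link–notify: parent, skip
      visit fetch (parent notify)
        fetch–notify: parent, skip
      notify–clean: parent, skip
      visit build (parent notify)
        build–notify: parent, skip
    visit index (parent clean)
      index–clean: parent, skip
visit pack (parent –)
visit merge (parent –)
visit parse (parent –)
No non-parent visited neighbor found — the graph is a forest.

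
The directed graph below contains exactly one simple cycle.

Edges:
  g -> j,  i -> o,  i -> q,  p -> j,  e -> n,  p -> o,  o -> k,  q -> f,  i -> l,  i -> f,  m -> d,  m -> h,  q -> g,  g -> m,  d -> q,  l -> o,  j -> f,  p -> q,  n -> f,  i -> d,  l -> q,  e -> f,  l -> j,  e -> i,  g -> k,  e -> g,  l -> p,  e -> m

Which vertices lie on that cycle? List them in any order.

DFS with gray/black marking from g:
g gray
  m gray
    h gray
    h black
    d gray
      q gray
        f gray
        f black
        q→g: g is gray → back edge
Back edge closes the cycle g → m → d → q → g; its vertices are {d, g, m, q}.

d, g, m, q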